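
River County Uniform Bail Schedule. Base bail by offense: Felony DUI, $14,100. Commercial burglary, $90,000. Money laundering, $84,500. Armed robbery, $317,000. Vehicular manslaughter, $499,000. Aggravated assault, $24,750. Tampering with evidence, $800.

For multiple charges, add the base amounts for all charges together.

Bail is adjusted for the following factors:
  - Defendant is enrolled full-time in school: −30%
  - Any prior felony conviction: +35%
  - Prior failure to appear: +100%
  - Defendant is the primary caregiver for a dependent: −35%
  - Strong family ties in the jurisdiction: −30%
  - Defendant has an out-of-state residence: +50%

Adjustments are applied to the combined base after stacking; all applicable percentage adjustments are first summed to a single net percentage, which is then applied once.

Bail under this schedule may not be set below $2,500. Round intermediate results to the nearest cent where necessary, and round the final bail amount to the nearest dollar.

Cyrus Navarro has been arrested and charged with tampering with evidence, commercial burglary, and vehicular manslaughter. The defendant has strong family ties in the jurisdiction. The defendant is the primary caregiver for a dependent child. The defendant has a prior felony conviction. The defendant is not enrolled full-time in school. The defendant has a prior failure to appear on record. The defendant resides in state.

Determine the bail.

$1,002,660

Base amounts from the schedule: tampering with evidence $800; commercial burglary $90,000; vehicular manslaughter $499,000.
Stacking rule: sum of all bases. $800 + $90,000 + $499,000 = $589,800.
Net percentage adjustment: +35% +100% −35% −30% = +70%. $589,800 × 1.7 = $1,002,660.
$1,002,660 is at or above the $2,500 minimum.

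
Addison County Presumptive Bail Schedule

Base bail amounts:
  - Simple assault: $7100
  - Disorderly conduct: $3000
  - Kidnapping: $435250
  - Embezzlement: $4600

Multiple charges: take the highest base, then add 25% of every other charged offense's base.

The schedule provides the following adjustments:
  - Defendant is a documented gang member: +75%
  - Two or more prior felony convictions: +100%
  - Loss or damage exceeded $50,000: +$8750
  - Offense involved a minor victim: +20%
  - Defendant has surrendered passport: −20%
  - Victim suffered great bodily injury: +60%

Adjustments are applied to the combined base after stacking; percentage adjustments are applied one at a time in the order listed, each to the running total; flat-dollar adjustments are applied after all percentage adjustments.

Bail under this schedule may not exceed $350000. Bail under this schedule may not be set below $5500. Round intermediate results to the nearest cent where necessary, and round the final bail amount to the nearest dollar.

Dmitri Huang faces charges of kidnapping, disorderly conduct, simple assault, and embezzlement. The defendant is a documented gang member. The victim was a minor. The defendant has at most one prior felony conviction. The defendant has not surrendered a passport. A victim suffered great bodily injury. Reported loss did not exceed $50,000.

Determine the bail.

$350000

Base amounts from the schedule: kidnapping $435250; disorderly conduct $3000; simple assault $7100; embezzlement $4600.
Stacking rule: highest base plus 25% of each additional charge. Highest is kidnapping at $435250. Additional: $3000 × 25% = $750; $7100 × 25% = $1775; $4600 × 25% = $1150. Combined base = $435250 + $3675 = $438925.
Defendant is a documented gang member (+75%): $438925 × 1.75 = $768118.75.
Offense involved a minor victim (+20%): $768118.75 × 1.2 = $921742.50.
Victim suffered great bodily injury (+60%): $921742.50 × 1.6 = $1474788.
Result $1474788 exceeds the maximum of $350000; bail is capped at $350000.
$350000 is at or above the $5500 minimum.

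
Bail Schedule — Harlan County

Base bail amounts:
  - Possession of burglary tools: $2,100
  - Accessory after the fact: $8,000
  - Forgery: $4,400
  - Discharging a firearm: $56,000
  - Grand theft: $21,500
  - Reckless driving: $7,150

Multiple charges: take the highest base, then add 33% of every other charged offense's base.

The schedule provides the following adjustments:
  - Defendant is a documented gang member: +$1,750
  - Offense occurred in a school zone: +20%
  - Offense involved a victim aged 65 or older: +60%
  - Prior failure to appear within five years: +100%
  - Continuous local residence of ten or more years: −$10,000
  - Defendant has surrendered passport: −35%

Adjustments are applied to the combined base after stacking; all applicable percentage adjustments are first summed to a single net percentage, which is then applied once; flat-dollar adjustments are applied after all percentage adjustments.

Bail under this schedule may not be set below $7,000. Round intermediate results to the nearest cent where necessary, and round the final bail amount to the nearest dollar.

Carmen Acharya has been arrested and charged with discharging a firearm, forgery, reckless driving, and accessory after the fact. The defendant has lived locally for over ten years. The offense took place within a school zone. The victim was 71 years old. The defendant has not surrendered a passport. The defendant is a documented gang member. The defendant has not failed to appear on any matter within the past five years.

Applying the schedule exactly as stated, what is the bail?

$104,163

Base amounts from the schedule: discharging a firearm $56,000; forgery $4,400; reckless driving $7,150; accessory after the fact $8,000.
Stacking rule: highest base plus 33% of each additional charge. Highest is discharging a firearm at $56,000. Additional: $4,400 × 33% = $1,452; $7,150 × 33% = $2,359.50; $8,000 × 33% = $2,640. Combined base = $56,000 + $6,451.50 = $62,451.50.
Net percentage adjustment: +20% +60% = +80%. $62,451.50 × 1.8 = $112,412.70.
Defendant is a documented gang member (+$1,750 flat): $112,412.70 + $1,750 = $114,162.70.
Continuous local residence of ten or more years (−$10,000 flat): $114,162.70 − $10,000 = $104,162.70.
$104,162.70 is at or above the $7,000 minimum.
Rounded to the nearest dollar: $104,163.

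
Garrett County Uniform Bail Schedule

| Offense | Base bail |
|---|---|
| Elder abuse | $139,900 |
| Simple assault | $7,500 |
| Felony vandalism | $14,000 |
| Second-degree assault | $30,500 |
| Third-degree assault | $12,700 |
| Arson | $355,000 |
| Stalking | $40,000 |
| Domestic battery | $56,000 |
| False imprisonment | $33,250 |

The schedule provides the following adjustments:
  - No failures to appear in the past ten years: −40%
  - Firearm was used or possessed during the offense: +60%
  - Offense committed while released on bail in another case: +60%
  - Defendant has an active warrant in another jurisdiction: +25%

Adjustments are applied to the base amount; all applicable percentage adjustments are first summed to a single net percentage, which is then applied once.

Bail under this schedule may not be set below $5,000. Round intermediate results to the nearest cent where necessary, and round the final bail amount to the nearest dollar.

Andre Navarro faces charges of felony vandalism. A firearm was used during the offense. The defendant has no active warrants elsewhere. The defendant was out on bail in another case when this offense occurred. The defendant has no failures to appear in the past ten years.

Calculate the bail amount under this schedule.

Base amounts from the schedule: felony vandalism $14,000.
Single charge. Combined base = $14,000.
Net percentage adjustment: −40% +60% +60% = +80%. $14,000 × 1.8 = $25,200.
$25,200 is at or above the $5,000 minimum.

$25,200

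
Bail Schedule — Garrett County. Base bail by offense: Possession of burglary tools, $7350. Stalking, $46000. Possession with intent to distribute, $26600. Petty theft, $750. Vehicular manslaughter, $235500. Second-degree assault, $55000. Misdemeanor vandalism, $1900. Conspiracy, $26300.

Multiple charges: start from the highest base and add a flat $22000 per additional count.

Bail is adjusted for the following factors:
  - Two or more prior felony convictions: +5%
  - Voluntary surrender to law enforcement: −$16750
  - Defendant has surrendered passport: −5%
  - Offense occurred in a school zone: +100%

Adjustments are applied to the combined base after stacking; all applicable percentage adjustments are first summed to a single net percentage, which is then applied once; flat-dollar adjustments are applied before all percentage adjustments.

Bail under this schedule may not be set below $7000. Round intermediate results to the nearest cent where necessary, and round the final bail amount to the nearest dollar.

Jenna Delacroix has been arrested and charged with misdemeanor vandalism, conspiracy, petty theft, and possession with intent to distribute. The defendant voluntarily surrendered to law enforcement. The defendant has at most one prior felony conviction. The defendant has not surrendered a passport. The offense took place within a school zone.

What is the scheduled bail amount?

$151700

Base amounts from the schedule: misdemeanor vandalism $1900; conspiracy $26300; petty theft $750; possession with intent to distribute $26600.
Stacking rule: highest base plus $22000 per additional charge. Highest is possession with intent to distribute at $26600; 3 additional charges → +$66000. Combined base = $92600.
Voluntary surrender to law enforcement (−$16750 flat): $92600 − $16750 = $75850.
Offense occurred in a school zone (+100%): $75850 × 2 = $151700.
$151700 is at or above the $7000 minimum.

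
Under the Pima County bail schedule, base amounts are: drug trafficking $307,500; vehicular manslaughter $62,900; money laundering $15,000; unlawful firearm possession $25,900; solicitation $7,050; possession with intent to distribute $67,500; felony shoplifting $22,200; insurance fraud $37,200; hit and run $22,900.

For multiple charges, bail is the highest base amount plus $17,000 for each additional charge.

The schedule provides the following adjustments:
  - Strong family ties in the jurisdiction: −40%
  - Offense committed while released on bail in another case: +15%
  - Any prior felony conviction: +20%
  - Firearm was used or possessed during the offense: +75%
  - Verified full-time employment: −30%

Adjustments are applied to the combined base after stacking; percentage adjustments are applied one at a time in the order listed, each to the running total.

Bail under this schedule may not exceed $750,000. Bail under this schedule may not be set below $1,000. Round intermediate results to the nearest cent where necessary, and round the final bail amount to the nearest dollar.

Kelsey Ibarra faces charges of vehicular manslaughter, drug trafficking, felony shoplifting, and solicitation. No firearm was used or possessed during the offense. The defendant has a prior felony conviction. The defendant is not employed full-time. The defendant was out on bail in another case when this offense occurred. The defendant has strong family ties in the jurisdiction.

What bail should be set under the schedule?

$296,838

Base amounts from the schedule: vehicular manslaughter $62,900; drug trafficking $307,500; felony shoplifting $22,200; solicitation $7,050.
Stacking rule: highest base plus $17,000 per additional charge. Highest is drug trafficking at $307,500; 3 additional charges → +$51,000. Combined base = $358,500.
Strong family ties in the jurisdiction (−40%): $358,500 × 0.6 = $215,100.
Offense committed while released on bail in another case (+15%): $215,100 × 1.15 = $247,365.
Any prior felony conviction (+20%): $247,365 × 1.2 = $296,838.
$296,838 is within the $750,000 maximum.
$296,838 is at or above the $1,000 minimum.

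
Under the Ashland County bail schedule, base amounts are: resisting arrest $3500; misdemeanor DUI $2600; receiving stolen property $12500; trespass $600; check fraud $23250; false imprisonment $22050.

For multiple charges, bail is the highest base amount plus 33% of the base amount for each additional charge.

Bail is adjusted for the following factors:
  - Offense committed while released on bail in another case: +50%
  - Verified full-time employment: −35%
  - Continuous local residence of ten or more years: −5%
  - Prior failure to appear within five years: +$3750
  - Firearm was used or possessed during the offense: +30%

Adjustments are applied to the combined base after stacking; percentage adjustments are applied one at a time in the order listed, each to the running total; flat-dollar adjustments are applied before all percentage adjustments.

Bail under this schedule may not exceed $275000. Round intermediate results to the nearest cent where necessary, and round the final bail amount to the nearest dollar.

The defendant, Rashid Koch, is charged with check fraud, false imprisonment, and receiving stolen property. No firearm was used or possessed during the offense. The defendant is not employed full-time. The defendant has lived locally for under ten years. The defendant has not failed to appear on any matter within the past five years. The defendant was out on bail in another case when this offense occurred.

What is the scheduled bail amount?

$51977

Base amounts from the schedule: check fraud $23250; false imprisonment $22050; receiving stolen property $12500.
Stacking rule: highest base plus 33% of each additional charge. Highest is check fraud at $23250. Additional: $22050 × 33% = $7276.50; $12500 × 33% = $4125. Combined base = $23250 + $11401.50 = $34651.50.
Offense committed while released on bail in another case (+50%): $34651.50 × 1.5 = $51977.25.
$51977.25 is within the $275000 maximum.
Rounded to the nearest dollar: $51977.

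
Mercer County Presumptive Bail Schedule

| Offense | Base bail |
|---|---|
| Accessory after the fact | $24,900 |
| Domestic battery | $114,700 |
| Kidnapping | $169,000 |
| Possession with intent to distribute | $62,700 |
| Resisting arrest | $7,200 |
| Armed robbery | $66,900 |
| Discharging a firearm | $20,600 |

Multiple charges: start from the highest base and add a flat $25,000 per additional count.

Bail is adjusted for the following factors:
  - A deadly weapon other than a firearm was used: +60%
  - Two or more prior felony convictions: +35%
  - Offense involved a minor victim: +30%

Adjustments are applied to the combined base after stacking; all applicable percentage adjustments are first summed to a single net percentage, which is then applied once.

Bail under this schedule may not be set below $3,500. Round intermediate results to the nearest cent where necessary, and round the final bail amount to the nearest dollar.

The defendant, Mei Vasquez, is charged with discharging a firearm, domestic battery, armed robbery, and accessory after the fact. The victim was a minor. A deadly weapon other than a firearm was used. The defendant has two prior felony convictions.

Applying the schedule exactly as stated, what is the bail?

$426,825

Base amounts from the schedule: discharging a firearm $20,600; domestic battery $114,700; armed robbery $66,900; accessory after the fact $24,900.
Stacking rule: highest base plus $25,000 per additional charge. Highest is domestic battery at $114,700; 3 additional charges → +$75,000. Combined base = $189,700.
Net percentage adjustment: +60% +35% +30% = +125%. $189,700 × 2.25 = $426,825.
$426,825 is at or above the $3,500 minimum.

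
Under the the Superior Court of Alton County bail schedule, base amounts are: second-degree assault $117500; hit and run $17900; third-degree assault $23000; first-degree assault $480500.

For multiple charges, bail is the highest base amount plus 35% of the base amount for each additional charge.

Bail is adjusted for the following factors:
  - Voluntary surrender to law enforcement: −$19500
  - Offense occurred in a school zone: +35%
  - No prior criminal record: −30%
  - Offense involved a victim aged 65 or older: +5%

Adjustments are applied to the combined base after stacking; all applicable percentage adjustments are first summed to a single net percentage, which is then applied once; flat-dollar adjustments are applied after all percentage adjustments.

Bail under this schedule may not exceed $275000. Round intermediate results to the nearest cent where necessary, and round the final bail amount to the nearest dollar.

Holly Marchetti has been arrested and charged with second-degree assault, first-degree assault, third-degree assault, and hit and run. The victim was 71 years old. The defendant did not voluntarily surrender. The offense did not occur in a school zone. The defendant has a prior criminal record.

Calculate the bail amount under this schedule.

$275000

Base amounts from the schedule: second-degree assault $117500; first-degree assault $480500; third-degree assault $23000; hit and run $17900.
Stacking rule: highest base plus 35% of each additional charge. Highest is first-degree assault at $480500. Additional: $117500 × 35% = $41125; $23000 × 35% = $8050; $17900 × 35% = $6265. Combined base = $480500 + $55440 = $535940.
Offense involved a victim aged 65 or older (+5%): $535940 × 1.05 = $562737.
Result $562737 exceeds the maximum of $275000; bail is capped at $275000.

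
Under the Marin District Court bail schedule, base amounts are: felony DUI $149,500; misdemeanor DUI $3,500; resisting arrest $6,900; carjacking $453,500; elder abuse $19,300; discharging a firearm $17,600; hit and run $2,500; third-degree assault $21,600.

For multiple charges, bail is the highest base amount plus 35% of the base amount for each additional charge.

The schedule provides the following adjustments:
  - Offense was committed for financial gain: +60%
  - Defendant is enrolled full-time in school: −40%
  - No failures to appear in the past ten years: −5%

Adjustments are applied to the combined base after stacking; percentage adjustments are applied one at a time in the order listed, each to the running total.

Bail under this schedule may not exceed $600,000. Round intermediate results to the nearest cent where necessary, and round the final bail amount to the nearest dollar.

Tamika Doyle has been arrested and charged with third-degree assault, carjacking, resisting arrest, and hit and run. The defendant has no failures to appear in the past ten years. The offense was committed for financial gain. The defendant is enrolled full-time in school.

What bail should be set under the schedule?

$423,487

Base amounts from the schedule: third-degree assault $21,600; carjacking $453,500; resisting arrest $6,900; hit and run $2,500.
Stacking rule: highest base plus 35% of each additional charge. Highest is carjacking at $453,500. Additional: $21,600 × 35% = $7,560; $6,900 × 35% = $2,415; $2,500 × 35% = $875. Combined base = $453,500 + $10,850 = $464,350.
Offense was committed for financial gain (+60%): $464,350 × 1.6 = $742,960.
Defendant is enrolled full-time in school (−40%): $742,960 × 0.6 = $445,776.
No failures to appear in the past ten years (−5%): $445,776 × 0.95 = $423,487.20.
$423,487.20 is within the $600,000 maximum.
Rounded to the nearest dollar: $423,487.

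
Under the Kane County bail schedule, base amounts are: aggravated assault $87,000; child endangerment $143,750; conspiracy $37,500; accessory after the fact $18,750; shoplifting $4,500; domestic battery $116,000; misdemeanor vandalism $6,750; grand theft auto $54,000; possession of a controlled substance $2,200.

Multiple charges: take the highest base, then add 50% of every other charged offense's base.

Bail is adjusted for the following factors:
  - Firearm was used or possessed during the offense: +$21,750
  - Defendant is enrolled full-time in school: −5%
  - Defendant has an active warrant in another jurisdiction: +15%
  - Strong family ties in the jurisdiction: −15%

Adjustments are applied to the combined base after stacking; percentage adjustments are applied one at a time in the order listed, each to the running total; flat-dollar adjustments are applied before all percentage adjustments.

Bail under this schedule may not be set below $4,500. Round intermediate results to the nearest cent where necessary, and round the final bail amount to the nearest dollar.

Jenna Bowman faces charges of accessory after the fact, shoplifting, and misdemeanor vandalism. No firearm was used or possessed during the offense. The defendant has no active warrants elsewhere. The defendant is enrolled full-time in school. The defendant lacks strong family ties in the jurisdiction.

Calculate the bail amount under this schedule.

$23,156

Base amounts from the schedule: accessory after the fact $18,750; shoplifting $4,500; misdemeanor vandalism $6,750.
Stacking rule: highest base plus 50% of each additional charge. Highest is accessory after the fact at $18,750. Additional: $4,500 × 50% = $2,250; $6,750 × 50% = $3,375. Combined base = $18,750 + $5,625 = $24,375.
Defendant is enrolled full-time in school (−5%): $24,375 × 0.95 = $23,156.25.
$23,156.25 is at or above the $4,500 minimum.
Rounded to the nearest dollar: $23,156.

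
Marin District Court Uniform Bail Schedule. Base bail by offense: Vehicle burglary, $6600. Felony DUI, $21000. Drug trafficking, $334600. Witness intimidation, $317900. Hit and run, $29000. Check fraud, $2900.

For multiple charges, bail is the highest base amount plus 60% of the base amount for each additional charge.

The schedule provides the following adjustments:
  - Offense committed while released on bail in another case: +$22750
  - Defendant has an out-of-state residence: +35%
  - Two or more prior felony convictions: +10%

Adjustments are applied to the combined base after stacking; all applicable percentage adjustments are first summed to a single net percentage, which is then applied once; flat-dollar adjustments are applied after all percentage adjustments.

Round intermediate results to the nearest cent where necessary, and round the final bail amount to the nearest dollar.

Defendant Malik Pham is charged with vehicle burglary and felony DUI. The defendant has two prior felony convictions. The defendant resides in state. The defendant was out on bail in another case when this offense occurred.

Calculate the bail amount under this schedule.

$50206

Base amounts from the schedule: vehicle burglary $6600; felony DUI $21000.
Stacking rule: highest base plus 60% of each additional charge. Highest is felony DUI at $21000. Additional: $6600 × 60% = $3960. Combined base = $21000 + $3960 = $24960.
Two or more prior felony convictions (+10%): $24960 × 1.1 = $27456.
Offense committed while released on bail in another case (+$22750 flat): $27456 + $22750 = $50206.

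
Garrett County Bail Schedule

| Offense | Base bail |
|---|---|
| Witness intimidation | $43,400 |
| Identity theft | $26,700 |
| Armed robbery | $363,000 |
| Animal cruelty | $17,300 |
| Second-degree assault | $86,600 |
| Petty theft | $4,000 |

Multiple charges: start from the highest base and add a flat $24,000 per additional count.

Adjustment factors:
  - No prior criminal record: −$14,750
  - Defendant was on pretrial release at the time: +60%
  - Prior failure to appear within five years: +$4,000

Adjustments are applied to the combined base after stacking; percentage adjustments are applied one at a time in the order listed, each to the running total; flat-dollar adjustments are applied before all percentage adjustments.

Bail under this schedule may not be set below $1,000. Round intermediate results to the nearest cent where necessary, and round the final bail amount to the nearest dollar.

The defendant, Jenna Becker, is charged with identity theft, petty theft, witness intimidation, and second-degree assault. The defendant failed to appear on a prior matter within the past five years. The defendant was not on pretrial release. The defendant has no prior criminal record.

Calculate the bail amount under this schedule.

Base amounts from the schedule: identity theft $26,700; petty theft $4,000; witness intimidation $43,400; second-degree assault $86,600.
Stacking rule: highest base plus $24,000 per additional charge. Highest is second-degree assault at $86,600; 3 additional charges → +$72,000. Combined base = $158,600.
No prior criminal record (−$14,750 flat): $158,600 − $14,750 = $143,850.
Prior failure to appear within five years (+$4,000 flat): $143,850 + $4,000 = $147,850.
$147,850 is at or above the $1,000 minimum.

$147,850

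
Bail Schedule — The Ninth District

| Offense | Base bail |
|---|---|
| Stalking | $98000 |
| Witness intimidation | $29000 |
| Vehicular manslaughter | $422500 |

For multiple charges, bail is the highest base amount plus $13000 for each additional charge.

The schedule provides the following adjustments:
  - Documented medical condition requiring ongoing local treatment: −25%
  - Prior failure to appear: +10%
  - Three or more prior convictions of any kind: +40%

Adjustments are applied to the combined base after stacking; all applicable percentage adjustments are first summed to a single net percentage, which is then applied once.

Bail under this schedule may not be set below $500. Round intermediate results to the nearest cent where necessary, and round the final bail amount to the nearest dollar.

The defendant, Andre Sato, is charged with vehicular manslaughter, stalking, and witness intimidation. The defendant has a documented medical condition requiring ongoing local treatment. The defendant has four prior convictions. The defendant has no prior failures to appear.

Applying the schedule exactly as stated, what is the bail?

Base amounts from the schedule: vehicular manslaughter $422500; stalking $98000; witness intimidation $29000.
Stacking rule: highest base plus $13000 per additional charge. Highest is vehicular manslaughter at $422500; 2 additional charges → +$26000. Combined base = $448500.
Net percentage adjustment: −25% +40% = +15%. $448500 × 1.15 = $515775.
$515775 is at or above the $500 minimum.

$515775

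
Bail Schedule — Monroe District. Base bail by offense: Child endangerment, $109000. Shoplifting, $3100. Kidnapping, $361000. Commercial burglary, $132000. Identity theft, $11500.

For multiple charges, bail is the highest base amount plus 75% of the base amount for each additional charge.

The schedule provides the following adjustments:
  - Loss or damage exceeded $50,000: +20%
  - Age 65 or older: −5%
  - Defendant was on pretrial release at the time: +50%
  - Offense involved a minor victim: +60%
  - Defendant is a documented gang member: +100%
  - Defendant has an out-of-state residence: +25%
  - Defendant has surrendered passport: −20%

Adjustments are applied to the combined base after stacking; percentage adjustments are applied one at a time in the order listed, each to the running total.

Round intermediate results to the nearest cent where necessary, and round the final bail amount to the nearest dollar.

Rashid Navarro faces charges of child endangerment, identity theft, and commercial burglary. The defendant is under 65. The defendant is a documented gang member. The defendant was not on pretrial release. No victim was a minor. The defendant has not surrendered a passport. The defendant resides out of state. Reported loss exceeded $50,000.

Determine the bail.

$667125

Base amounts from the schedule: child endangerment $109000; identity theft $11500; commercial burglary $132000.
Stacking rule: highest base plus 75% of each additional charge. Highest is commercial burglary at $132000. Additional: $109000 × 75% = $81750; $11500 × 75% = $8625. Combined base = $132000 + $90375 = $222375.
Loss or damage exceeded $50,000 (+20%): $222375 × 1.2 = $266850.
Defendant is a documented gang member (+100%): $266850 × 2 = $533700.
Defendant has an out-of-state residence (+25%): $533700 × 1.25 = $667125.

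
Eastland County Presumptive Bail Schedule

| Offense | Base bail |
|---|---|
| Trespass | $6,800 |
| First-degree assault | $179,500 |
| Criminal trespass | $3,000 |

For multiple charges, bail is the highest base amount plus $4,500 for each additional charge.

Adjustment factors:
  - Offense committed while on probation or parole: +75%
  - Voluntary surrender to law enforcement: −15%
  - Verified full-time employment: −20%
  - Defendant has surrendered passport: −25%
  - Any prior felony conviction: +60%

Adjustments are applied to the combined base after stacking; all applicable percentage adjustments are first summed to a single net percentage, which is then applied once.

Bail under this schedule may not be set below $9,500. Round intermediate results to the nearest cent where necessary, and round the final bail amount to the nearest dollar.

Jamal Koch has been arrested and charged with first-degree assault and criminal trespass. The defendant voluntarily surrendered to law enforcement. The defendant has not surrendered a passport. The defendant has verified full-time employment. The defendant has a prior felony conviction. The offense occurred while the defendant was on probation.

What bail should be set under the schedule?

$368,000

Base amounts from the schedule: first-degree assault $179,500; criminal trespass $3,000.
Stacking rule: highest base plus $4,500 per additional charge. Highest is first-degree assault at $179,500; 1 additional charge → +$4,500. Combined base = $184,000.
Net percentage adjustment: +75% −15% −20% +60% = +100%. $184,000 × 2 = $368,000.
$368,000 is at or above the $9,500 minimum.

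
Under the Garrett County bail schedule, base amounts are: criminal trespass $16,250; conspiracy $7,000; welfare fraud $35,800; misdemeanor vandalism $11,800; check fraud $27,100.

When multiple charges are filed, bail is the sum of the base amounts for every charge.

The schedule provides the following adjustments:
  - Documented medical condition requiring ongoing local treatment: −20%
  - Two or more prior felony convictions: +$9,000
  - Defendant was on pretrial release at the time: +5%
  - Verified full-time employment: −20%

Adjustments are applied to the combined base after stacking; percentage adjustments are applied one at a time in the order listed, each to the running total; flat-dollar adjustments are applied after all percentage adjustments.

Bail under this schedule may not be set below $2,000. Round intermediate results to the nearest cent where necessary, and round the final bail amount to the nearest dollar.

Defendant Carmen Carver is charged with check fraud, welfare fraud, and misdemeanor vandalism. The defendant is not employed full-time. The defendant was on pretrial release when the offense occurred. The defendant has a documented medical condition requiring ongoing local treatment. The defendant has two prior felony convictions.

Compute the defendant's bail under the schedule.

$71,748

Base amounts from the schedule: check fraud $27,100; welfare fraud $35,800; misdemeanor vandalism $11,800.
Stacking rule: sum of all bases. $27,100 + $35,800 + $11,800 = $74,700.
Documented medical condition requiring ongoing local treatment (−20%): $74,700 × 0.8 = $59,760.
Defendant was on pretrial release at the time (+5%): $59,760 × 1.05 = $62,748.
Two or more prior felony convictions (+$9,000 flat): $62,748 + $9,000 = $71,748.
$71,748 is at or above the $2,000 minimum.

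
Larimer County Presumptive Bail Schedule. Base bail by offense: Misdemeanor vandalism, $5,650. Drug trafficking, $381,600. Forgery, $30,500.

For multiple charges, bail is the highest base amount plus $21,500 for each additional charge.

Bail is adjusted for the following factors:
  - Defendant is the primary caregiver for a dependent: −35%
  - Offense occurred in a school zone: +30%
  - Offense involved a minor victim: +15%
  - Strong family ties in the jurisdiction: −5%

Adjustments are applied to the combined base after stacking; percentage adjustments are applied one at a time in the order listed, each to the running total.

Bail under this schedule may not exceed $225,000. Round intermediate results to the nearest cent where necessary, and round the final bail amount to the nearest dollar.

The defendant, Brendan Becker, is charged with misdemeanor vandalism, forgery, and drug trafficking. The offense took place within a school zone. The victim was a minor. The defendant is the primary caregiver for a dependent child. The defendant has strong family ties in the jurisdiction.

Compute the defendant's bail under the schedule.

$225,000

Base amounts from the schedule: misdemeanor vandalism $5,650; forgery $30,500; drug trafficking $381,600.
Stacking rule: highest base plus $21,500 per additional charge. Highest is drug trafficking at $381,600; 2 additional charges → +$43,000. Combined base = $424,600.
Defendant is the primary caregiver for a dependent (−35%): $424,600 × 0.65 = $275,990.
Offense occurred in a school zone (+30%): $275,990 × 1.3 = $358,787.
Offense involved a minor victim (+15%): $358,787 × 1.15 = $412,605.05.
Strong family ties in the jurisdiction (−5%): $412,605.05 × 0.95 = $391,974.80.
Result $391,974.80 exceeds the maximum of $225,000; bail is capped at $225,000.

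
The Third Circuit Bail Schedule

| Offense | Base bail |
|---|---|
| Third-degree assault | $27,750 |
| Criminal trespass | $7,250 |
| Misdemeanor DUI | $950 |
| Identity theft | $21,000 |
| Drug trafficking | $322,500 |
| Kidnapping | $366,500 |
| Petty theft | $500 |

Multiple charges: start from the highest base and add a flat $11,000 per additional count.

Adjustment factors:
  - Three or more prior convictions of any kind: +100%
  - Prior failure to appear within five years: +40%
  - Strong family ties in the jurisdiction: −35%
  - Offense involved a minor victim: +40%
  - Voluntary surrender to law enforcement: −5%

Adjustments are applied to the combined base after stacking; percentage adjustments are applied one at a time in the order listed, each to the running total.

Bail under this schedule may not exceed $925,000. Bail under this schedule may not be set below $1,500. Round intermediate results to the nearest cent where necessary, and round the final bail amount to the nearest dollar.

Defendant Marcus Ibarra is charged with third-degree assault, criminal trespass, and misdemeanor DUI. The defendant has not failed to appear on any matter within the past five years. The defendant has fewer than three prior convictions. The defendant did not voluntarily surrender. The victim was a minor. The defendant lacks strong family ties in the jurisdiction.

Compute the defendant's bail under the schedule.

$69,650

Base amounts from the schedule: third-degree assault $27,750; criminal trespass $7,250; misdemeanor DUI $950.
Stacking rule: highest base plus $11,000 per additional charge. Highest is third-degree assault at $27,750; 2 additional charges → +$22,000. Combined base = $49,750.
Offense involved a minor victim (+40%): $49,750 × 1.4 = $69,650.
$69,650 is within the $925,000 maximum.
$69,650 is at or above the $1,500 minimum.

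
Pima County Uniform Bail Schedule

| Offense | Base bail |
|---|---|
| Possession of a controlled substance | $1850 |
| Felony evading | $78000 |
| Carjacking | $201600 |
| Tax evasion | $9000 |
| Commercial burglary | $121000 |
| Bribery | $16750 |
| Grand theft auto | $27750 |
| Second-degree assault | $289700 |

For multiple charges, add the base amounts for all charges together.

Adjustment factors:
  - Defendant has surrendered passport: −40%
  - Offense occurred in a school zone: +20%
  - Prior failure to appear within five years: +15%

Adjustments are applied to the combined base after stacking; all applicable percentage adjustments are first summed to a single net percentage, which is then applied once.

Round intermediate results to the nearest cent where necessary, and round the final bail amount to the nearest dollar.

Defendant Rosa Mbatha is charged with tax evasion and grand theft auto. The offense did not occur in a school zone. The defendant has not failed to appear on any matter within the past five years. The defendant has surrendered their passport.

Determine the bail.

Base amounts from the schedule: tax evasion $9000; grand theft auto $27750.
Stacking rule: sum of all bases. $9000 + $27750 = $36750.
Defendant has surrendered passport (−40%): $36750 × 0.6 = $22050.

$22050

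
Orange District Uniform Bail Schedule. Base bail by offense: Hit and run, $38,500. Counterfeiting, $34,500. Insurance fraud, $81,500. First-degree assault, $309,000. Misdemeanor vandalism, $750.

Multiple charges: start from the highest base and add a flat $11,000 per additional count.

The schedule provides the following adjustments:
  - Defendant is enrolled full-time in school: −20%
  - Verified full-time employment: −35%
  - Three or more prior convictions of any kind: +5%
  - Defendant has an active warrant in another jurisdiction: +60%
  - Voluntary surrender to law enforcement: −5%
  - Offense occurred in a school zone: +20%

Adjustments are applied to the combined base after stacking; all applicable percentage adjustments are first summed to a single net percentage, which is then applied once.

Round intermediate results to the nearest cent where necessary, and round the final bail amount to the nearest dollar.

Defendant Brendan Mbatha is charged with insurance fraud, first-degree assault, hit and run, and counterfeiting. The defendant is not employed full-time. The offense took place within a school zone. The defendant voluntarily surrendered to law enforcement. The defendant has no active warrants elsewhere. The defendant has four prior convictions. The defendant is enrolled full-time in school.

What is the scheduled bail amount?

Base amounts from the schedule: insurance fraud $81,500; first-degree assault $309,000; hit and run $38,500; counterfeiting $34,500.
Stacking rule: highest base plus $11,000 per additional charge. Highest is first-degree assault at $309,000; 3 additional charges → +$33,000. Combined base = $342,000.
Net percentage adjustment: −20% +5% −5% +20% = +0%. $342,000 × 1 = $342,000.

$342,000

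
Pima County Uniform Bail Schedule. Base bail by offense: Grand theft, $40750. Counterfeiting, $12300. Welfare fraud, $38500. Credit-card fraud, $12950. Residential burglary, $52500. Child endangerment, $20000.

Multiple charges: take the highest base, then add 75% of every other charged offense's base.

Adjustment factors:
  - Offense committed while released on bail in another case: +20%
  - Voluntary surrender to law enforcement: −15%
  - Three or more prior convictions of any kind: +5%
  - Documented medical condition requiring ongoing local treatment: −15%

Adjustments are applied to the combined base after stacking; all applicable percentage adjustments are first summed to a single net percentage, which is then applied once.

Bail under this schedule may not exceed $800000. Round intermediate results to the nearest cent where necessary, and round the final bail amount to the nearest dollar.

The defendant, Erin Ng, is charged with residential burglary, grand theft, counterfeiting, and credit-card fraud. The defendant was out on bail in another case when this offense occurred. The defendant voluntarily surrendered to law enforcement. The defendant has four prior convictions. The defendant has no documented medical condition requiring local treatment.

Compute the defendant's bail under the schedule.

$112200

Base amounts from the schedule: residential burglary $52500; grand theft $40750; counterfeiting $12300; credit-card fraud $12950.
Stacking rule: highest base plus 75% of each additional charge. Highest is residential burglary at $52500. Additional: $40750 × 75% = $30562.50; $12300 × 75% = $9225; $12950 × 75% = $9712.50. Combined base = $52500 + $49500 = $102000.
Net percentage adjustment: +20% −15% +5% = +10%. $102000 × 1.1 = $112200.
$112200 is within the $800000 maximum.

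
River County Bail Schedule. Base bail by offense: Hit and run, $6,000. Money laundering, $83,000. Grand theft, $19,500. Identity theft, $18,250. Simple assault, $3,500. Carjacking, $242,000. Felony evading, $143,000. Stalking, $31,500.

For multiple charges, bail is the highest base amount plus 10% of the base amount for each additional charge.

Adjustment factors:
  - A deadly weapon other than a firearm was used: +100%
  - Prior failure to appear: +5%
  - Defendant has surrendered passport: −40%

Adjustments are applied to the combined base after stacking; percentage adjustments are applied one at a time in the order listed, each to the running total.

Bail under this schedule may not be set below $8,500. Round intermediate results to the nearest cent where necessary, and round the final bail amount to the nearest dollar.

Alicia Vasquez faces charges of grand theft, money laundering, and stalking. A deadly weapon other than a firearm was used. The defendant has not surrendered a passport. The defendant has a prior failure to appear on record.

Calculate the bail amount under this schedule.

$185,010

Base amounts from the schedule: grand theft $19,500; money laundering $83,000; stalking $31,500.
Stacking rule: highest base plus 10% of each additional charge. Highest is money laundering at $83,000. Additional: $19,500 × 10% = $1,950; $31,500 × 10% = $3,150. Combined base = $83,000 + $5,100 = $88,100.
A deadly weapon other than a firearm was used (+100%): $88,100 × 2 = $176,200.
Prior failure to appear (+5%): $176,200 × 1.05 = $185,010.
$185,010 is at or above the $8,500 minimum.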